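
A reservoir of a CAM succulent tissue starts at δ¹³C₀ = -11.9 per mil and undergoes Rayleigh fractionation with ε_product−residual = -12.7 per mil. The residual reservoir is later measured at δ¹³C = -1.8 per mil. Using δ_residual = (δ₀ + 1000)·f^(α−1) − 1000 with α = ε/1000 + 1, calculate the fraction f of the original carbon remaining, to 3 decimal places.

0.449

α − 1 = ε/1000 = -0.0127
(δ_res + 1000)/(δ₀ + 1000) = (-1.8 + 1000)/(-11.9 + 1000) = 998.2/988.1 = 1.010222
f = 1.010222^(1/-0.0127) = exp(ln(1.010222)/-0.0127) = exp(0.01017/-0.0127)
f = exp(-0.8008) = 0.4490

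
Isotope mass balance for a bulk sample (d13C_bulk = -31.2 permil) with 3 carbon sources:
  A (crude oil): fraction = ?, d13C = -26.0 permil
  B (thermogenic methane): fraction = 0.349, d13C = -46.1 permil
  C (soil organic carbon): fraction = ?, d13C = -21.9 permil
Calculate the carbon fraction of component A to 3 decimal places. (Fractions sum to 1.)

Let f_A and f_C be the unknown fractions; fractions sum to 1 so f_A + f_C = 0.651.
Mass balance: Σ fᵢ·δᵢ = δ_bulk ⇒ f_A·(-26.0) + f_C·(-21.9) = -31.2 − (-16.089) = -15.111
Substitute f_C = 0.651 − f_A:
f_A·(-26.0 − -21.9) = -15.111 − 0.651×(-21.9) = -0.854
f_A = -0.854 / -4.1 = 0.2083

0.208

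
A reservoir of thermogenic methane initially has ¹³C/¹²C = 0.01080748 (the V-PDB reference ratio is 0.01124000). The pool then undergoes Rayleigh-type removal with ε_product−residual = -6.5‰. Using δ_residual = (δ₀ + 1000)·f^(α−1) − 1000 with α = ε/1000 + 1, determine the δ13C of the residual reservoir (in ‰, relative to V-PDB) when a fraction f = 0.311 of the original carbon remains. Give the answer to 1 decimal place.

δ₀ = (0.01080748/0.01124000 − 1)×1000 = (0.961520 − 1)×1000 = -38.480‰
α − 1 = ε/1000 = -0.0065
f^(α−1) = 0.311^(-0.0065) = 1.007621
δ_res = (-38.480 + 1000) × 1.007621 − 1000 = 968.847 − 1000 = -31.15‰

-31.2‰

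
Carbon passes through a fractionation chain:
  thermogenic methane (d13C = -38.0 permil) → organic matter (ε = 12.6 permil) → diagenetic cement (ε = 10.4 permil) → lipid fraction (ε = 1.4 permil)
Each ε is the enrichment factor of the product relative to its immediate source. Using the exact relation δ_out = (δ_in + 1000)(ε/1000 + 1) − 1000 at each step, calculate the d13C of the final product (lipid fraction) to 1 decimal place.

-14.4 permil

step 1: δ = (-38.00 + 1000)·(12.6/1000 + 1) − 1000 = -25.88 permil
step 2: δ = (-25.88 + 1000)·(10.4/1000 + 1) − 1000 = -15.75 permil
step 3: δ = (-15.75 + 1000)·(1.4/1000 + 1) − 1000 = -14.37 permil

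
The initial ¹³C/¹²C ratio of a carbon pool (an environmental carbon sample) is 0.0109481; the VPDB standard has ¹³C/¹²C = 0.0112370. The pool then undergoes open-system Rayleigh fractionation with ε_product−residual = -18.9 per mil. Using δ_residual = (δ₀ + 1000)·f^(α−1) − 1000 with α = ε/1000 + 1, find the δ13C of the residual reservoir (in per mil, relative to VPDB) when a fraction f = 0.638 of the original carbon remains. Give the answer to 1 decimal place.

-17.4 per mil

δ₀ = (0.0109481/0.0112370 − 1)×1000 = (0.974290 − 1)×1000 = -25.710 per mil
α − 1 = ε/1000 = -0.0189
f^(α−1) = 0.638^(-0.0189) = 1.008530
δ_res = (-25.710 + 1000) × 1.008530 − 1000 = 982.601 − 1000 = -17.40 per mil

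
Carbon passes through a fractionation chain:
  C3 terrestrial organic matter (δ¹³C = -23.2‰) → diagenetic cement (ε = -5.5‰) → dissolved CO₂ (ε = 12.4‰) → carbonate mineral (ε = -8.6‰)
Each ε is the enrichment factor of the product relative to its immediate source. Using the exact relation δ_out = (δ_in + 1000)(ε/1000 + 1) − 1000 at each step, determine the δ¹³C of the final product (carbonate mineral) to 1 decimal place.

step 1: δ = (-23.20 + 1000)·(-5.5/1000 + 1) − 1000 = -28.57‰
step 2: δ = (-28.57 + 1000)·(12.4/1000 + 1) − 1000 = -16.53‰
step 3: δ = (-16.53 + 1000)·(-8.6/1000 + 1) − 1000 = -24.98‰

-25.0‰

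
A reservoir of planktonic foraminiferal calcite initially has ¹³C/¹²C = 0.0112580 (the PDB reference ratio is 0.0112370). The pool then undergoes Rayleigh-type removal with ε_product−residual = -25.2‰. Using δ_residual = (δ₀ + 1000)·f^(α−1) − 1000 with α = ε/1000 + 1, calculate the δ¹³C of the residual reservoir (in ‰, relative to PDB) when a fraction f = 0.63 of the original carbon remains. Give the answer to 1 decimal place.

δ₀ = (0.0112580/0.0112370 − 1)×1000 = (1.001869 − 1)×1000 = 1.869‰
α − 1 = ε/1000 = -0.0252
f^(α−1) = 0.63^(-0.0252) = 1.011711
δ_res = (1.869 + 1000) × 1.011711 − 1000 = 1013.602 − 1000 = 13.60‰

13.6‰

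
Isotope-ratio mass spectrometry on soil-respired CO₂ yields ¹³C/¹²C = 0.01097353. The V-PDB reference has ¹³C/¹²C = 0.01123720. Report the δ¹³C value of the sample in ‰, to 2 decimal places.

-23.46‰

δ¹³C = (R_sample / R_standard − 1) × 1000
R_sample / R_standard = 0.01097353 / 0.01123720 = 0.976536
δ¹³C = (0.976536 − 1) × 1000 = -23.464‰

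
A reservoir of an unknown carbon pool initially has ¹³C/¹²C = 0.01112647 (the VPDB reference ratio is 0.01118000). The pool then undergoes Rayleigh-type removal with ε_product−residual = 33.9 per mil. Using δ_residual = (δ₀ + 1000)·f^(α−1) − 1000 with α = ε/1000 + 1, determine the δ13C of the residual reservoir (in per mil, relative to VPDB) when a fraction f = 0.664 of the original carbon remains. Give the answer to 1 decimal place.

δ₀ = (0.01112647/0.01118000 − 1)×1000 = (0.995212 − 1)×1000 = -4.788 per mil
α − 1 = ε/1000 = 0.0339
f^(α−1) = 0.664^(0.0339) = 0.986215
δ_res = (-4.788 + 1000) × 0.986215 − 1000 = 981.493 − 1000 = -18.51 per mil

-18.5 per mil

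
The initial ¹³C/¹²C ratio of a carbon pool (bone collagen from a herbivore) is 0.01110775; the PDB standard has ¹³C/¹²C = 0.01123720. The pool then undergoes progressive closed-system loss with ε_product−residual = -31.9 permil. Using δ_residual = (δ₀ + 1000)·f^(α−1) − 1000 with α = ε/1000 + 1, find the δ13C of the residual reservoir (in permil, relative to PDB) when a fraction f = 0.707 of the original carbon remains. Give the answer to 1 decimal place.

-0.5 permil

δ₀ = (0.01110775/0.01123720 − 1)×1000 = (0.988480 − 1)×1000 = -11.520 permil
α − 1 = ε/1000 = -0.0319
f^(α−1) = 0.707^(-0.0319) = 1.011122
δ_res = (-11.520 + 1000) × 1.011122 − 1000 = 999.474 − 1000 = -0.53 permil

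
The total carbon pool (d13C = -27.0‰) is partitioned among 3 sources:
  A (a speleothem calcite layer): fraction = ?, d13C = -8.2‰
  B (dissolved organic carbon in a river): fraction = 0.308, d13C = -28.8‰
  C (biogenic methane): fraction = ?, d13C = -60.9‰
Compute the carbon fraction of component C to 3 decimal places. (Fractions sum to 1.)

0.236

Let f_C and f_A be the unknown fractions; fractions sum to 1 so f_C + f_A = 0.692.
Mass balance: Σ fᵢ·δᵢ = δ_bulk ⇒ f_C·(-60.9) + f_A·(-8.2) = -27.0 − (-8.870) = -18.130
Substitute f_A = 0.692 − f_C:
f_C·(-60.9 − -8.2) = -18.130 − 0.692×(-8.2) = -12.455
f_C = -12.455 / -52.7 = 0.2363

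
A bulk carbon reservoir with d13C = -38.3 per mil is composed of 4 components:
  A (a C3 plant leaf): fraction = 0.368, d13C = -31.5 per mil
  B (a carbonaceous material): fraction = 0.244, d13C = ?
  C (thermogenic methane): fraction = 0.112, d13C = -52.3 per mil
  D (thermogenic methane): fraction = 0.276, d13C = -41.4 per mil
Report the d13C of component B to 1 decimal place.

-38.6 per mil

Isotope mass balance: δ_bulk = Σ fᵢ·δᵢ.
-38.3 = 0.368×(-31.5) + 0.244×δ_B + 0.112×(-52.3) + 0.276×(-41.4)
0.244·δ_B = -38.3 − (-28.876) = -9.424
δ_B = -9.424 / 0.244 = -38.62 per mil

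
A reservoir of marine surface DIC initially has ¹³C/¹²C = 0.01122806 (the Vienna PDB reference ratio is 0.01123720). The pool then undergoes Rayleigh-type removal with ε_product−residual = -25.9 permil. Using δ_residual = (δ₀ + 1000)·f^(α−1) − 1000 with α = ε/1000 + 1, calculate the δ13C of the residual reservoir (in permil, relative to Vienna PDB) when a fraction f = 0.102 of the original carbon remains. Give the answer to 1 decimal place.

60.0 permil

δ₀ = (0.01122806/0.01123720 − 1)×1000 = (0.999187 − 1)×1000 = -0.813 permil
α − 1 = ε/1000 = -0.0259
f^(α−1) = 0.102^(-0.0259) = 1.060907
δ_res = (-0.813 + 1000) × 1.060907 − 1000 = 1060.044 − 1000 = 60.04 permil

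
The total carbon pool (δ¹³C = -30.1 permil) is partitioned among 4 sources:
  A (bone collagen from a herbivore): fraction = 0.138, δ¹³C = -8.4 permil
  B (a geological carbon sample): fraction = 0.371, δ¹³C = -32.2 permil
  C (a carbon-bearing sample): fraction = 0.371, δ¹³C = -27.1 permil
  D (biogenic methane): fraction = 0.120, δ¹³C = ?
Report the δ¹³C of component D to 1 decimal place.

Isotope mass balance: δ_bulk = Σ fᵢ·δᵢ.
-30.1 = 0.138×(-8.4) + 0.371×(-32.2) + 0.371×(-27.1) + 0.120×δ_D
0.120·δ_D = -30.1 − (-23.160) = -6.941
δ_D = -6.941 / 0.120 = -57.84 permil

-57.8 permil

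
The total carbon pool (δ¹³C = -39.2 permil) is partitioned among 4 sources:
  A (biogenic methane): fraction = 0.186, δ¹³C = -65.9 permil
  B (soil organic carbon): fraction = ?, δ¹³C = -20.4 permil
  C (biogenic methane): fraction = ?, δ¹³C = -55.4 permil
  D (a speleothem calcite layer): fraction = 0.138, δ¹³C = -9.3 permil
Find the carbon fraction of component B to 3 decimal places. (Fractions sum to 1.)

0.337

Let f_B and f_C be the unknown fractions; fractions sum to 1 so f_B + f_C = 0.676.
Mass balance: Σ fᵢ·δᵢ = δ_bulk ⇒ f_B·(-20.4) + f_C·(-55.4) = -39.2 − (-13.541) = -25.659
Substitute f_C = 0.676 − f_B:
f_B·(-20.4 − -55.4) = -25.659 − 0.676×(-55.4) = 11.791
f_B = 11.791 / 35.0 = 0.3369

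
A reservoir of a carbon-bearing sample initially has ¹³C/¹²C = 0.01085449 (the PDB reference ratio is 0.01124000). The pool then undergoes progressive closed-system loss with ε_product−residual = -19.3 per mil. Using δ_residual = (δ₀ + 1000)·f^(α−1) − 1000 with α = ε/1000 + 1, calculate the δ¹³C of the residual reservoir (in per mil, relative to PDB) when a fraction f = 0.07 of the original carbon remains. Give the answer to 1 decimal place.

δ₀ = (0.01085449/0.01124000 − 1)×1000 = (0.965702 − 1)×1000 = -34.298 per mil
α − 1 = ε/1000 = -0.0193
f^(α−1) = 0.07^(-0.0193) = 1.052664
δ_res = (-34.298 + 1000) × 1.052664 − 1000 = 1016.559 − 1000 = 16.56 per mil

16.6 per mil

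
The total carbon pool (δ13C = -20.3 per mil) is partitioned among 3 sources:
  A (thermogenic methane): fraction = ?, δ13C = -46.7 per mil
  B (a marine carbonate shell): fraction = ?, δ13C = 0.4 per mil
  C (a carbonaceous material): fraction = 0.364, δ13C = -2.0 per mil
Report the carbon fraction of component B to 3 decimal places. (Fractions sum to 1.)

Let f_B and f_A be the unknown fractions; fractions sum to 1 so f_B + f_A = 0.636.
Mass balance: Σ fᵢ·δᵢ = δ_bulk ⇒ f_B·(0.4) + f_A·(-46.7) = -20.3 − (-0.728) = -19.572
Substitute f_A = 0.636 − f_B:
f_B·(0.4 − -46.7) = -19.572 − 0.636×(-46.7) = 10.129
f_B = 10.129 / 47.1 = 0.2151

0.215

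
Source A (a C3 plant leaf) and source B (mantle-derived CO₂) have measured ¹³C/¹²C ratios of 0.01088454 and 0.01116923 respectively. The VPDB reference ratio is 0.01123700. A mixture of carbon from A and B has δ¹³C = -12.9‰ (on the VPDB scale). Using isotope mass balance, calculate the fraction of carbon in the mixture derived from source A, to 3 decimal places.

0.271

δ_A = (0.01088454/0.01123700 − 1)×1000 = (0.968634 − 1)×1000 = -31.366‰
δ_B = (0.01116923/0.01123700 − 1)×1000 = (0.993969 − 1)×1000 = -6.031‰
f_A = (δ_mix − δ_B)/(δ_A − δ_B) = (-12.9 − (-6.031))/(-31.366 − (-6.031))
f_A = -6.869 / -25.335 = 0.2711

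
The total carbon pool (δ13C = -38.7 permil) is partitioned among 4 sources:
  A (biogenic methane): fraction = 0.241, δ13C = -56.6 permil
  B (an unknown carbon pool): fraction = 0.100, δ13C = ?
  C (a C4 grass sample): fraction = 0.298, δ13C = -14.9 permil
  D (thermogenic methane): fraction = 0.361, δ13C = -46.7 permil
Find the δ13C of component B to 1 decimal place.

Isotope mass balance: δ_bulk = Σ fᵢ·δᵢ.
-38.7 = 0.241×(-56.6) + 0.100×δ_B + 0.298×(-14.9) + 0.361×(-46.7)
0.100·δ_B = -38.7 − (-34.939) = -3.761
δ_B = -3.761 / 0.100 = -37.61 permil

-37.6 permil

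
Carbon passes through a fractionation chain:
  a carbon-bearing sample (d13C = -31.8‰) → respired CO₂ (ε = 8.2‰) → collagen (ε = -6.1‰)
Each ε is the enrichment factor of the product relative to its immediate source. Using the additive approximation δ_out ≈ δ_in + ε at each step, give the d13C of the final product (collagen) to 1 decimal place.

step 1: δ ≈ -31.8 + (8.2) = -23.6‰
step 2: δ ≈ -23.6 + (-6.1) = -29.7‰

-29.7‰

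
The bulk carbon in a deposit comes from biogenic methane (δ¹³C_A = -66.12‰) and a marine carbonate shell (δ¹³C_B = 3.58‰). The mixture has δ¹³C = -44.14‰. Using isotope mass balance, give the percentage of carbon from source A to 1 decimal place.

δ_mix = f_A·δ_A + (1 − f_A)·δ_B  ⇒  f_A = (δ_mix − δ_B)/(δ_A − δ_B)
f_A = (-44.14 − (3.58)) / (-66.12 − (3.58))
f_A = -47.72 / -69.70 = 0.6846

68.5%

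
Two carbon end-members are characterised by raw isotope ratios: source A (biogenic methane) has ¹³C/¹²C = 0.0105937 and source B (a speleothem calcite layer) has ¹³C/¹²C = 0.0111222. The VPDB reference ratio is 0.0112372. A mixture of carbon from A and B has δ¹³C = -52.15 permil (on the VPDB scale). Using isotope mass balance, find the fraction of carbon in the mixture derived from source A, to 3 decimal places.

δ_A = (0.0105937/0.0112372 − 1)×1000 = (0.942735 − 1)×1000 = -57.265 permil
δ_B = (0.0111222/0.0112372 − 1)×1000 = (0.989766 − 1)×1000 = -10.234 permil
f_A = (δ_mix − δ_B)/(δ_A − δ_B) = (-52.15 − (-10.234))/(-57.265 − (-10.234))
f_A = -41.916 / -47.031 = 0.8912

0.891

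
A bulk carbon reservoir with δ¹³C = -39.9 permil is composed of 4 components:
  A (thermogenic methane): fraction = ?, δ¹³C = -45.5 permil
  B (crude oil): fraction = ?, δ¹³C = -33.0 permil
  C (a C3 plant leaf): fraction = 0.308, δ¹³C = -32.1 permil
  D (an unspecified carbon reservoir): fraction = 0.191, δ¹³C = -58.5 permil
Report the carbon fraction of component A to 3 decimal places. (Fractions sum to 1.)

0.185

Let f_A and f_B be the unknown fractions; fractions sum to 1 so f_A + f_B = 0.501.
Mass balance: Σ fᵢ·δᵢ = δ_bulk ⇒ f_A·(-45.5) + f_B·(-33.0) = -39.9 − (-21.060) = -18.840
Substitute f_B = 0.501 − f_A:
f_A·(-45.5 − -33.0) = -18.840 − 0.501×(-33.0) = -2.307
f_A = -2.307 / -12.5 = 0.1845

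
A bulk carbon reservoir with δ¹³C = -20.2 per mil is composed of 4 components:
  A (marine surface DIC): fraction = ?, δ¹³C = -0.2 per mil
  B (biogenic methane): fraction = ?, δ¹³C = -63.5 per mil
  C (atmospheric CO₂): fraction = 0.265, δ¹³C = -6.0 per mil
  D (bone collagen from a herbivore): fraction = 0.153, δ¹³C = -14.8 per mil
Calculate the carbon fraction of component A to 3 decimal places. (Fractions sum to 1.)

Let f_A and f_B be the unknown fractions; fractions sum to 1 so f_A + f_B = 0.582.
Mass balance: Σ fᵢ·δᵢ = δ_bulk ⇒ f_A·(-0.2) + f_B·(-63.5) = -20.2 − (-3.854) = -16.346
Substitute f_B = 0.582 − f_A:
f_A·(-0.2 − -63.5) = -16.346 − 0.582×(-63.5) = 20.611
f_A = 20.611 / 63.3 = 0.3256

0.326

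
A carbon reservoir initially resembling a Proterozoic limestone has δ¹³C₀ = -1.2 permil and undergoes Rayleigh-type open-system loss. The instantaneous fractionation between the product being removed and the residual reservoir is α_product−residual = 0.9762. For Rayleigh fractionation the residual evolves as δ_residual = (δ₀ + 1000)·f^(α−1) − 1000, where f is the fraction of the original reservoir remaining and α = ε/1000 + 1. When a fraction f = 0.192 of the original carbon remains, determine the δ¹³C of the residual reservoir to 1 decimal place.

38.8 permil

Rayleigh residual: δ_res = (δ₀ + 1000)·f^(α−1) − 1000
α − 1 = -0.02380
f^(α−1) = 0.192^(-0.02380) = 1.040058
δ_res = (-1.2 + 1000) × 1.040058 − 1000 = 1038.810 − 1000 = 38.81 permil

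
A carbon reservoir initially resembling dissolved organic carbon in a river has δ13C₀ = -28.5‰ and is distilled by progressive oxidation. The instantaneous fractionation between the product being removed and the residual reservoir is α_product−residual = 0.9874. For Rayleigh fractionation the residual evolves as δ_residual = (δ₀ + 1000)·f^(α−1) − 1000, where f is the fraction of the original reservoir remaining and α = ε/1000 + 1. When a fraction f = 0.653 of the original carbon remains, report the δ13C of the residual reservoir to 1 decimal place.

Rayleigh residual: δ_res = (δ₀ + 1000)·f^(α−1) − 1000
α − 1 = -0.01260
f^(α−1) = 0.653^(-0.01260) = 1.005384
δ_res = (-28.5 + 1000) × 1.005384 − 1000 = 976.731 − 1000 = -23.27‰

-23.3‰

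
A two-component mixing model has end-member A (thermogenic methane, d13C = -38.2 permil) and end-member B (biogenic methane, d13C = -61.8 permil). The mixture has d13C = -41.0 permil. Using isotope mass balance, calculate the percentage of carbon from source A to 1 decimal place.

88.1%

δ_mix = f_A·δ_A + (1 − f_A)·δ_B  ⇒  f_A = (δ_mix − δ_B)/(δ_A − δ_B)
f_A = (-41.0 − (-61.8)) / (-38.2 − (-61.8))
f_A = 20.8 / 23.6 = 0.8814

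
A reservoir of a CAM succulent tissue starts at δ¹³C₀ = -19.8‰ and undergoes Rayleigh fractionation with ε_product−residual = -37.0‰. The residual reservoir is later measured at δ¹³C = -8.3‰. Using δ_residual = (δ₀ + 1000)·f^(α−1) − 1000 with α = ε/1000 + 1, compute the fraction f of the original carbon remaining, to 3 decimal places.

α − 1 = ε/1000 = -0.0370
(δ_res + 1000)/(δ₀ + 1000) = (-8.3 + 1000)/(-19.8 + 1000) = 991.7/980.2 = 1.011732
f = 1.011732^(1/-0.0370) = exp(ln(1.011732)/-0.0370) = exp(0.01166/-0.0370)
f = exp(-0.3152) = 0.7296

0.730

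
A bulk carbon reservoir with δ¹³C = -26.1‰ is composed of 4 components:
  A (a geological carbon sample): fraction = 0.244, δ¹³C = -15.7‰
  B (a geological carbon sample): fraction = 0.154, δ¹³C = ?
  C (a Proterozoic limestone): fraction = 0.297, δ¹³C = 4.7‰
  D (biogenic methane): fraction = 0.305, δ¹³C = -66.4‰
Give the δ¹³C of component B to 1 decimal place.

-22.2‰

Isotope mass balance: δ_bulk = Σ fᵢ·δᵢ.
-26.1 = 0.244×(-15.7) + 0.154×δ_B + 0.297×(4.7) + 0.305×(-66.4)
0.154·δ_B = -26.1 − (-22.687) = -3.413
δ_B = -3.413 / 0.154 = -22.16‰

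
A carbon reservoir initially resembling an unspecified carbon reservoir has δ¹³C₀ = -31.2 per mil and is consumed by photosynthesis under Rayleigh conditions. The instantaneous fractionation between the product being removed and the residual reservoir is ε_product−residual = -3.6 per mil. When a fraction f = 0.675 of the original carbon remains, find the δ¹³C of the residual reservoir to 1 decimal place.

Rayleigh residual: δ_res = (δ₀ + 1000)·f^(α−1) − 1000
α = ε/1000 + 1 = 0.99640, so α − 1 = -0.00360
f^(α−1) = 0.675^(-0.00360) = 1.001416
δ_res = (-31.2 + 1000) × 1.001416 − 1000 = 970.172 − 1000 = -29.83 per mil

-29.8 per mil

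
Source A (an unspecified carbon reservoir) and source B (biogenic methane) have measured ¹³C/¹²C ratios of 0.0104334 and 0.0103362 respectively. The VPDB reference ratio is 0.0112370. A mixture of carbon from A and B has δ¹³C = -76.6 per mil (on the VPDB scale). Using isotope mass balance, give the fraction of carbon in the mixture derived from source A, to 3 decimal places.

δ_A = (0.0104334/0.0112370 − 1)×1000 = (0.928486 − 1)×1000 = -71.514 per mil
δ_B = (0.0103362/0.0112370 − 1)×1000 = (0.919836 − 1)×1000 = -80.164 per mil
f_A = (δ_mix − δ_B)/(δ_A − δ_B) = (-76.6 − (-80.164))/(-71.514 − (-80.164))
f_A = 3.564 / 8.650 = 0.4120

0.412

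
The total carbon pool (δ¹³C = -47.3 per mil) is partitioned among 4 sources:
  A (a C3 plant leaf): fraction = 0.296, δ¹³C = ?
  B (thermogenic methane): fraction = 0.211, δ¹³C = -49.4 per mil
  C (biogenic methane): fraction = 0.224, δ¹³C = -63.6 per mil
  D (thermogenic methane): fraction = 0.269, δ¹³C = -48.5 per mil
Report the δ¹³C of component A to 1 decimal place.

Isotope mass balance: δ_bulk = Σ fᵢ·δᵢ.
-47.3 = 0.296×δ_A + 0.211×(-49.4) + 0.224×(-63.6) + 0.269×(-48.5)
0.296·δ_A = -47.3 − (-37.716) = -9.584
δ_A = -9.584 / 0.296 = -32.38 per mil

-32.4 per mil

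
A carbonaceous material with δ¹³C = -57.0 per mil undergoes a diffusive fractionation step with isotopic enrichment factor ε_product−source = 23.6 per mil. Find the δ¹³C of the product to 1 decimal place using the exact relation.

-34.7 per mil

To first order, δ_product ≈ δ_source + ε = -33.4 per mil.
Exactly, δ_product = (δ_source + 1000)·(ε/1000 + 1) − 1000.
δ_product = (-57.0 + 1000) × (23.6/1000 + 1) − 1000
δ_product = -34.75 per mil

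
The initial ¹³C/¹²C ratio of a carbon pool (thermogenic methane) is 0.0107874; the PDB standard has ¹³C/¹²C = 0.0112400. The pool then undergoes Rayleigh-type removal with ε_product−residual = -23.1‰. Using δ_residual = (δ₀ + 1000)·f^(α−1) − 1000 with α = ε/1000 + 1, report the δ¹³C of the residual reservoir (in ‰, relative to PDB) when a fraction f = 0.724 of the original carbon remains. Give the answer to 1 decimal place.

-33.1‰

δ₀ = (0.0107874/0.0112400 − 1)×1000 = (0.959733 − 1)×1000 = -40.267‰
α − 1 = ε/1000 = -0.0231
f^(α−1) = 0.724^(-0.0231) = 1.007488
δ_res = (-40.267 + 1000) × 1.007488 − 1000 = 966.920 − 1000 = -33.08‰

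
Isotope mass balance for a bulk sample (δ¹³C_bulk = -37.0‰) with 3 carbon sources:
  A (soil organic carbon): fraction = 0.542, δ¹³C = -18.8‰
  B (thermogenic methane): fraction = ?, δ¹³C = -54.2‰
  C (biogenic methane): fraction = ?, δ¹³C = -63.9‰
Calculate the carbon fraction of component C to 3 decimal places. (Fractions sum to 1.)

0.205

Let f_C and f_B be the unknown fractions; fractions sum to 1 so f_C + f_B = 0.458.
Mass balance: Σ fᵢ·δᵢ = δ_bulk ⇒ f_C·(-63.9) + f_B·(-54.2) = -37.0 − (-10.190) = -26.810
Substitute f_B = 0.458 − f_C:
f_C·(-63.9 − -54.2) = -26.810 − 0.458×(-54.2) = -1.987
f_C = -1.987 / -9.7 = 0.2048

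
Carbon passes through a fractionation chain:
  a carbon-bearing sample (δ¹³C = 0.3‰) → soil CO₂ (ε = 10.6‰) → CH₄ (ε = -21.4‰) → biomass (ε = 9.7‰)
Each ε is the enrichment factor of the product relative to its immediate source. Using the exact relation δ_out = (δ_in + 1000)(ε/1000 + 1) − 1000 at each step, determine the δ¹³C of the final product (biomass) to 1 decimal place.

step 1: δ = (0.30 + 1000)·(10.6/1000 + 1) − 1000 = 10.90‰
step 2: δ = (10.90 + 1000)·(-21.4/1000 + 1) − 1000 = -10.73‰
step 3: δ = (-10.73 + 1000)·(9.7/1000 + 1) − 1000 = -1.13‰

-1.1‰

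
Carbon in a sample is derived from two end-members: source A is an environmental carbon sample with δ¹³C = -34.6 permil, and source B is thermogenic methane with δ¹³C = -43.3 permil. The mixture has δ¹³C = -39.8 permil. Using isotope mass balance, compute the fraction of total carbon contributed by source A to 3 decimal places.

0.402

δ_mix = f_A·δ_A + (1 − f_A)·δ_B  ⇒  f_A = (δ_mix − δ_B)/(δ_A − δ_B)
f_A = (-39.8 − (-43.3)) / (-34.6 − (-43.3))
f_A = 3.5 / 8.7 = 0.4023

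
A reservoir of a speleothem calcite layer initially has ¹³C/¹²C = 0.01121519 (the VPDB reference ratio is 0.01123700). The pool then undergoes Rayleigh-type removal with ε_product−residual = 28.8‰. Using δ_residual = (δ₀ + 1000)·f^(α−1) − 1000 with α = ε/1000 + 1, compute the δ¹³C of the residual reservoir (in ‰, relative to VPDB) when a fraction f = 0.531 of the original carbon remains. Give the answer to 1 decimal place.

-20.0‰

δ₀ = (0.01121519/0.01123700 − 1)×1000 = (0.998059 − 1)×1000 = -1.941‰
α − 1 = ε/1000 = 0.0288
f^(α−1) = 0.531^(0.0288) = 0.981935
δ_res = (-1.941 + 1000) × 0.981935 − 1000 = 980.029 − 1000 = -19.97‰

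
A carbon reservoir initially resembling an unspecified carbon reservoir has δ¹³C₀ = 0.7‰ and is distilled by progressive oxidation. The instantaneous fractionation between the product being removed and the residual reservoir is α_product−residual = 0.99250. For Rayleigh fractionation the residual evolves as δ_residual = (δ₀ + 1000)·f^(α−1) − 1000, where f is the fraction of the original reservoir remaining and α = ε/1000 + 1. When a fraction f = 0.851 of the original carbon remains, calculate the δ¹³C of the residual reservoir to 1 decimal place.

Rayleigh residual: δ_res = (δ₀ + 1000)·f^(α−1) − 1000
α − 1 = -0.00750
f^(α−1) = 0.851^(-0.00750) = 1.001211
δ_res = (0.7 + 1000) × 1.001211 − 1000 = 1001.912 − 1000 = 1.91‰

1.9‰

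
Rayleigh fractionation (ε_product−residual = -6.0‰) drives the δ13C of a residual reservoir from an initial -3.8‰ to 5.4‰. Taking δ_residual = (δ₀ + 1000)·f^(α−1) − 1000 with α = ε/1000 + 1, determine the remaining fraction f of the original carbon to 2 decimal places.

α − 1 = ε/1000 = -0.0060
(δ_res + 1000)/(δ₀ + 1000) = (5.4 + 1000)/(-3.8 + 1000) = 1005.4/996.2 = 1.009235
f = 1.009235^(1/-0.0060) = exp(ln(1.009235)/-0.0060) = exp(0.00919/-0.0060)
f = exp(-1.5321) = 0.2161

0.22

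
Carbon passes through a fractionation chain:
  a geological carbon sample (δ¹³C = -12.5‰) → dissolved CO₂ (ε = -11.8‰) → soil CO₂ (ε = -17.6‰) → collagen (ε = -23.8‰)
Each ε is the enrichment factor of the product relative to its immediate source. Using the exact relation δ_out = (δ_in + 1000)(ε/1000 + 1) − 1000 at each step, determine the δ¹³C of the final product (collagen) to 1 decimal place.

step 1: δ = (-12.50 + 1000)·(-11.8/1000 + 1) − 1000 = -24.15‰
step 2: δ = (-24.15 + 1000)·(-17.6/1000 + 1) − 1000 = -41.33‰
step 3: δ = (-41.33 + 1000)·(-23.8/1000 + 1) − 1000 = -64.14‰

-64.1‰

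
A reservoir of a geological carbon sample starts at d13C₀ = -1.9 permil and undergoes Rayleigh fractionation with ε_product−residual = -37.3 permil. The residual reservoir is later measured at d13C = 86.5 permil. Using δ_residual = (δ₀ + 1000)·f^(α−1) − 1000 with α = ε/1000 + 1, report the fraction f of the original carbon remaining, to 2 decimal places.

0.10

α − 1 = ε/1000 = -0.0373
(δ_res + 1000)/(δ₀ + 1000) = (86.5 + 1000)/(-1.9 + 1000) = 1086.5/998.1 = 1.088568
f = 1.088568^(1/-0.0373) = exp(ln(1.088568)/-0.0373) = exp(0.08486/-0.0373)
f = exp(-2.2752) = 0.1028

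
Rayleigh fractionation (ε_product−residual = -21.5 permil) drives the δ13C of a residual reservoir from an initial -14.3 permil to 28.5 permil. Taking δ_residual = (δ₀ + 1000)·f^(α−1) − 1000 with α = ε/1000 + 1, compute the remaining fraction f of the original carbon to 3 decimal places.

α − 1 = ε/1000 = -0.0215
(δ_res + 1000)/(δ₀ + 1000) = (28.5 + 1000)/(-14.3 + 1000) = 1028.5/985.7 = 1.043421
f = 1.043421^(1/-0.0215) = exp(ln(1.043421)/-0.0215) = exp(0.04250/-0.0215)
f = exp(-1.9770) = 0.1385

0.138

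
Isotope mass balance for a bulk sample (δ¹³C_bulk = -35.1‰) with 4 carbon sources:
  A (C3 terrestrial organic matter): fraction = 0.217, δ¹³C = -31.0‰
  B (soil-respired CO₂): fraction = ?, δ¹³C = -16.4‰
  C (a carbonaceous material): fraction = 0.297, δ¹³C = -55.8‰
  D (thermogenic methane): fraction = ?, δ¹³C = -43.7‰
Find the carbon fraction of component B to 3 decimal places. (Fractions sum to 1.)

0.346

Let f_B and f_D be the unknown fractions; fractions sum to 1 so f_B + f_D = 0.486.
Mass balance: Σ fᵢ·δᵢ = δ_bulk ⇒ f_B·(-16.4) + f_D·(-43.7) = -35.1 − (-23.300) = -11.800
Substitute f_D = 0.486 − f_B:
f_B·(-16.4 − -43.7) = -11.800 − 0.486×(-43.7) = 9.438
f_B = 9.438 / 27.3 = 0.3457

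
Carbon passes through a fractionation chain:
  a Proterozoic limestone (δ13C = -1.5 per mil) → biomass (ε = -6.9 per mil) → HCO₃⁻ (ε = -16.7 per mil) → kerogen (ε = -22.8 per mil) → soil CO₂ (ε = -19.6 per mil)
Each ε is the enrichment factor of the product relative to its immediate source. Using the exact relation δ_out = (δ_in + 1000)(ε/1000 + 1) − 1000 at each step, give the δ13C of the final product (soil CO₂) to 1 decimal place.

-65.9 per mil

step 1: δ = (-1.50 + 1000)·(-6.9/1000 + 1) − 1000 = -8.39 per mil
step 2: δ = (-8.39 + 1000)·(-16.7/1000 + 1) − 1000 = -24.95 per mil
step 3: δ = (-24.95 + 1000)·(-22.8/1000 + 1) − 1000 = -47.18 per mil
step 4: δ = (-47.18 + 1000)·(-19.6/1000 + 1) − 1000 = -65.86 per mil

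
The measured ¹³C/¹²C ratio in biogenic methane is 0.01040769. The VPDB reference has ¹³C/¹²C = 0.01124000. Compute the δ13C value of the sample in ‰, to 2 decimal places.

-74.05‰

δ13C = (R_sample / R_standard − 1) × 1000
R_sample / R_standard = 0.01040769 / 0.01124000 = 0.925951
δ13C = (0.925951 − 1) × 1000 = -74.049‰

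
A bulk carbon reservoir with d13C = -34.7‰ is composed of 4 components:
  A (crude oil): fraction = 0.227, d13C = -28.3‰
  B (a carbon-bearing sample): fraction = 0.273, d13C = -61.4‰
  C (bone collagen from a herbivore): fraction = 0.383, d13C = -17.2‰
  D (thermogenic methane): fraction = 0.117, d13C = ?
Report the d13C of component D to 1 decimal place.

-42.1‰

Isotope mass balance: δ_bulk = Σ fᵢ·δᵢ.
-34.7 = 0.227×(-28.3) + 0.273×(-61.4) + 0.383×(-17.2) + 0.117×δ_D
0.117·δ_D = -34.7 − (-29.774) = -4.926
δ_D = -4.926 / 0.117 = -42.10‰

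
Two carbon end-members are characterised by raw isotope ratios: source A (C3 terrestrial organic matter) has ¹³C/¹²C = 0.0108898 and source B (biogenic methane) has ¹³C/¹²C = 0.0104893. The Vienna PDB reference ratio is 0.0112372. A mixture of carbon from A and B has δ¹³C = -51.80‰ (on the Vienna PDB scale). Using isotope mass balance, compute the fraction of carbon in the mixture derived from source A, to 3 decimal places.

0.414

δ_A = (0.0108898/0.0112372 − 1)×1000 = (0.969085 − 1)×1000 = -30.915‰
δ_B = (0.0104893/0.0112372 − 1)×1000 = (0.933444 − 1)×1000 = -66.556‰
f_A = (δ_mix − δ_B)/(δ_A − δ_B) = (-51.80 − (-66.556))/(-30.915 − (-66.556))
f_A = 14.756 / 35.641 = 0.4140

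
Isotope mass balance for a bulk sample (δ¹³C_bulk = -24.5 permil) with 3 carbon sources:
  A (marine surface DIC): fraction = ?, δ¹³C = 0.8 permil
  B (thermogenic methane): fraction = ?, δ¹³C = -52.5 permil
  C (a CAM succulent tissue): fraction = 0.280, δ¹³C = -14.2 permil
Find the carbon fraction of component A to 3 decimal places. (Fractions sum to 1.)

0.324

Let f_A and f_B be the unknown fractions; fractions sum to 1 so f_A + f_B = 0.720.
Mass balance: Σ fᵢ·δᵢ = δ_bulk ⇒ f_A·(0.8) + f_B·(-52.5) = -24.5 − (-3.976) = -20.524
Substitute f_B = 0.720 − f_A:
f_A·(0.8 − -52.5) = -20.524 − 0.720×(-52.5) = 17.276
f_A = 17.276 / 53.3 = 0.3241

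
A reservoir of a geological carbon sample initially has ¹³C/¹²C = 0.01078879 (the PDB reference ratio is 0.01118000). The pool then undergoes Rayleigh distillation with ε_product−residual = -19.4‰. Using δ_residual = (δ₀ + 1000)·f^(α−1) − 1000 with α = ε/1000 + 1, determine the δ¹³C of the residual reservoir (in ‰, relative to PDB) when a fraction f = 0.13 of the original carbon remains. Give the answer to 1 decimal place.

4.0‰

δ₀ = (0.01078879/0.01118000 − 1)×1000 = (0.965008 − 1)×1000 = -34.992‰
α − 1 = ε/1000 = -0.0194
f^(α−1) = 0.13^(-0.0194) = 1.040374
δ_res = (-34.992 + 1000) × 1.040374 − 1000 = 1003.969 − 1000 = 3.97‰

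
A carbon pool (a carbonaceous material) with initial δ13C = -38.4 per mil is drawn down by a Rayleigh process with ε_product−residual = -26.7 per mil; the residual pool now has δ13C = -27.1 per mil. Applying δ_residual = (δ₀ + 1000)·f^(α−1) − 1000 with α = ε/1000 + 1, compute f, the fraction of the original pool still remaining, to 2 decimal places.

0.65

α − 1 = ε/1000 = -0.0267
(δ_res + 1000)/(δ₀ + 1000) = (-27.1 + 1000)/(-38.4 + 1000) = 972.9/961.6 = 1.011751
f = 1.011751^(1/-0.0267) = exp(ln(1.011751)/-0.0267) = exp(0.01168/-0.0267)
f = exp(-0.4376) = 0.6456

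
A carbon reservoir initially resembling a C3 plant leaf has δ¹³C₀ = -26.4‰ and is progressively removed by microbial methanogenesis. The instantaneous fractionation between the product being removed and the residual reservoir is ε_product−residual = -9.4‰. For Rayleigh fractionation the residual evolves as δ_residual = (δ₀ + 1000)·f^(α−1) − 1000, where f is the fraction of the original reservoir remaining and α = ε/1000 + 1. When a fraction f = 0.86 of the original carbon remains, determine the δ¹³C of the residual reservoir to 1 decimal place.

Rayleigh residual: δ_res = (δ₀ + 1000)·f^(α−1) − 1000
α = ε/1000 + 1 = 0.99060, so α − 1 = -0.00940
f^(α−1) = 0.86^(-0.00940) = 1.001419
δ_res = (-26.4 + 1000) × 1.001419 − 1000 = 974.981 − 1000 = -25.02‰

-25.0‰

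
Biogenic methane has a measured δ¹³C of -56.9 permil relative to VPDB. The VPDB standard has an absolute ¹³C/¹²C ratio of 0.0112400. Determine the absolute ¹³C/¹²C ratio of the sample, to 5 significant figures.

R_sample = R_standard × (δ¹³C/1000 + 1)
R_sample = 0.0112400 × (-56.9/1000 + 1) = 0.0112400 × 0.943100
R_sample = 0.0106004

0.010600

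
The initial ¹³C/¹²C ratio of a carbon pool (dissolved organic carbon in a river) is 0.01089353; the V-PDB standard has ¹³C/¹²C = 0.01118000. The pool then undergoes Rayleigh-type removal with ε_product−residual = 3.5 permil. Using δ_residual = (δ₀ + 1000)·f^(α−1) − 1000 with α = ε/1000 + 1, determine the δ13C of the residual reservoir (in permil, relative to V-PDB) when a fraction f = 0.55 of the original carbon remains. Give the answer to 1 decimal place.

-27.7 permil

δ₀ = (0.01089353/0.01118000 − 1)×1000 = (0.974377 − 1)×1000 = -25.623 permil
α − 1 = ε/1000 = 0.0035
f^(α−1) = 0.55^(0.0035) = 0.997910
δ_res = (-25.623 + 1000) × 0.997910 − 1000 = 972.340 − 1000 = -27.66 permil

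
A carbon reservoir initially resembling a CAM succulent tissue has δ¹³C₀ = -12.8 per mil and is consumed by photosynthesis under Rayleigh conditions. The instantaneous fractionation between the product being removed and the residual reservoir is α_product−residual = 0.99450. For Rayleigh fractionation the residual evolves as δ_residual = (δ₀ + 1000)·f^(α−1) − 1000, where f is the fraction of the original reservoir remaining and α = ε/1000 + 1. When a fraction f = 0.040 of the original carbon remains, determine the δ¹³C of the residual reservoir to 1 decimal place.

Rayleigh residual: δ_res = (δ₀ + 1000)·f^(α−1) − 1000
α − 1 = -0.00550
f^(α−1) = 0.040^(-0.00550) = 1.017861
δ_res = (-12.8 + 1000) × 1.017861 − 1000 = 1004.833 − 1000 = 4.83 per mil

4.8 per mil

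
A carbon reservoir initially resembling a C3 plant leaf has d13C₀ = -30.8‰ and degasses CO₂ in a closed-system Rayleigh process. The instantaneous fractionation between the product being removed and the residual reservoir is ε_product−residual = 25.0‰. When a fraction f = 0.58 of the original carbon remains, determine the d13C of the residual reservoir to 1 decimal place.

-43.9‰

Rayleigh residual: δ_res = (δ₀ + 1000)·f^(α−1) − 1000
α = ε/1000 + 1 = 1.02500, so α − 1 = 0.02500
f^(α−1) = 0.58^(0.02500) = 0.986474
δ_res = (-30.8 + 1000) × 0.986474 − 1000 = 956.091 − 1000 = -43.91‰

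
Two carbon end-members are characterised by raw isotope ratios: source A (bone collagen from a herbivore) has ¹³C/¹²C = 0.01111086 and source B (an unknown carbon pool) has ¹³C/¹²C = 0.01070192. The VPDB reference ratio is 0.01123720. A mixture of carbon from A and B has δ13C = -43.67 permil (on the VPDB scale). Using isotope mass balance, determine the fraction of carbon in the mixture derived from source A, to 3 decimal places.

δ_A = (0.01111086/0.01123720 − 1)×1000 = (0.988757 − 1)×1000 = -11.243 permil
δ_B = (0.01070192/0.01123720 − 1)×1000 = (0.952365 − 1)×1000 = -47.635 permil
f_A = (δ_mix − δ_B)/(δ_A − δ_B) = (-43.67 − (-47.635))/(-11.243 − (-47.635))
f_A = 3.965 / 36.392 = 0.1089

0.109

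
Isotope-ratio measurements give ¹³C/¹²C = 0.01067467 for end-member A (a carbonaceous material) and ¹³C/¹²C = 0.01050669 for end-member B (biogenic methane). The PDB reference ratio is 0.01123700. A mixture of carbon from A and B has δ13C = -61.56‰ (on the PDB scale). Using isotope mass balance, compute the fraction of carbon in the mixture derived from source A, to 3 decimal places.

δ_A = (0.01067467/0.01123700 − 1)×1000 = (0.949957 − 1)×1000 = -50.043‰
δ_B = (0.01050669/0.01123700 − 1)×1000 = (0.935008 − 1)×1000 = -64.992‰
f_A = (δ_mix − δ_B)/(δ_A − δ_B) = (-61.56 − (-64.992))/(-50.043 − (-64.992))
f_A = 3.432 / 14.949 = 0.2296

0.230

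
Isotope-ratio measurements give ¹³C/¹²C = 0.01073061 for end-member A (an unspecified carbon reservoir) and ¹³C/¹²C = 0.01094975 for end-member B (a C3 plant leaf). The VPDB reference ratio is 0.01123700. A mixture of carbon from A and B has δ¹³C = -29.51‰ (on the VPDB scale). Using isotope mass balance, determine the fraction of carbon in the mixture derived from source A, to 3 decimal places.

δ_A = (0.01073061/0.01123700 − 1)×1000 = (0.954935 − 1)×1000 = -45.065‰
δ_B = (0.01094975/0.01123700 − 1)×1000 = (0.974437 − 1)×1000 = -25.563‰
f_A = (δ_mix − δ_B)/(δ_A − δ_B) = (-29.51 − (-25.563))/(-45.065 − (-25.563))
f_A = -3.947 / -19.502 = 0.2024

0.202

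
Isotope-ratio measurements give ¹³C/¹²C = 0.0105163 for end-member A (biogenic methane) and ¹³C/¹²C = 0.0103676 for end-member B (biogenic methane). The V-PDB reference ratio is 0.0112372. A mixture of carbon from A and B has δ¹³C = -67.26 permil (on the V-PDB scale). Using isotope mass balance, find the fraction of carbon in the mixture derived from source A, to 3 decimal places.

δ_A = (0.0105163/0.0112372 − 1)×1000 = (0.935847 − 1)×1000 = -64.153 permil
δ_B = (0.0103676/0.0112372 − 1)×1000 = (0.922614 − 1)×1000 = -77.386 permil
f_A = (δ_mix − δ_B)/(δ_A − δ_B) = (-67.26 − (-77.386))/(-64.153 − (-77.386))
f_A = 10.126 / 13.233 = 0.7652

0.765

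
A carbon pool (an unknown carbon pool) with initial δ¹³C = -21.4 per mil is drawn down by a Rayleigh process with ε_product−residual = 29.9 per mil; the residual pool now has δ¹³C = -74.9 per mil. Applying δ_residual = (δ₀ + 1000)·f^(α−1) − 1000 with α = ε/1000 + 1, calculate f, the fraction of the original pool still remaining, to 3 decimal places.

0.153

α − 1 = ε/1000 = 0.0299
(δ_res + 1000)/(δ₀ + 1000) = (-74.9 + 1000)/(-21.4 + 1000) = 925.1/978.6 = 0.945330
f = 0.945330^(1/0.0299) = exp(ln(0.945330)/0.0299) = exp(-0.05622/0.0299)
f = exp(-1.8803) = 0.1525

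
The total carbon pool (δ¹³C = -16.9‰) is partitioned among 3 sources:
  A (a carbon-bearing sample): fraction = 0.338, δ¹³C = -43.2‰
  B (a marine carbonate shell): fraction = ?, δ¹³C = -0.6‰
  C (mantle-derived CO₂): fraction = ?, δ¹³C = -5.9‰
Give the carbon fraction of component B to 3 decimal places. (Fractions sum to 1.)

Let f_B and f_C be the unknown fractions; fractions sum to 1 so f_B + f_C = 0.662.
Mass balance: Σ fᵢ·δᵢ = δ_bulk ⇒ f_B·(-0.6) + f_C·(-5.9) = -16.9 − (-14.602) = -2.298
Substitute f_C = 0.662 − f_B:
f_B·(-0.6 − -5.9) = -2.298 − 0.662×(-5.9) = 1.607
f_B = 1.607 / 5.3 = 0.3033

0.303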